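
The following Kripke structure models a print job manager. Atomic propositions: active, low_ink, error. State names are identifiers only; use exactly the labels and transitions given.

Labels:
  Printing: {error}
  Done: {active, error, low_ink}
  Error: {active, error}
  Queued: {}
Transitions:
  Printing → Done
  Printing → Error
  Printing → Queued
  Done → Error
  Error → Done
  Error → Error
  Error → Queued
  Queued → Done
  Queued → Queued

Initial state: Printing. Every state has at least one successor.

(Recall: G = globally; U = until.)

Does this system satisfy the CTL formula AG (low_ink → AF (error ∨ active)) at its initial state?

States satisfying low_ink → AF (error ∨ active): {Printing, Done, Error, Queued}.
States satisfying AG (low_ink → AF (error ∨ active)): {Printing, Done, Error, Queued}.
Every state reachable from Printing satisfies low_ink → AF (error ∨ active).
Printing ∈ Sat(AG (low_ink → AF (error ∨ active))).

Holds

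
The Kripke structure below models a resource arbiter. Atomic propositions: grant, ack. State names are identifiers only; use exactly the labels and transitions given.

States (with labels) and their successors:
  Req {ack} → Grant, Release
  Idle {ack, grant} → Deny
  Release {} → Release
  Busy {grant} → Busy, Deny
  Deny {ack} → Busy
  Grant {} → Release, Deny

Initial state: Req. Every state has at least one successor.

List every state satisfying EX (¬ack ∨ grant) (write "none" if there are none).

{Req, Release, Busy, Deny, Grant}

States satisfying ¬ack ∨ grant: {Idle, Release, Busy, Grant}.
States satisfying EX (¬ack ∨ grant): {Req, Release, Busy, Deny, Grant}.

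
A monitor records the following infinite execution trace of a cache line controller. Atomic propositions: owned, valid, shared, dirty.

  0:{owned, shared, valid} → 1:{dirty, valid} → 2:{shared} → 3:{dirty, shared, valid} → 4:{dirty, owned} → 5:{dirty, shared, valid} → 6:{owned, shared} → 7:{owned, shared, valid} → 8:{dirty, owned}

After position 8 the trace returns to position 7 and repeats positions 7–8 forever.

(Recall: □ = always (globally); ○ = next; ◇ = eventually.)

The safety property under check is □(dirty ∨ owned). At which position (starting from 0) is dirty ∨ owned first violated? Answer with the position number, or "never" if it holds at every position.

Check dirty ∨ owned at each position in order: 0 ✓, 1 ✓.
At position 2 the labels are {shared}, so dirty ∨ owned is false there. This is the first violation.

2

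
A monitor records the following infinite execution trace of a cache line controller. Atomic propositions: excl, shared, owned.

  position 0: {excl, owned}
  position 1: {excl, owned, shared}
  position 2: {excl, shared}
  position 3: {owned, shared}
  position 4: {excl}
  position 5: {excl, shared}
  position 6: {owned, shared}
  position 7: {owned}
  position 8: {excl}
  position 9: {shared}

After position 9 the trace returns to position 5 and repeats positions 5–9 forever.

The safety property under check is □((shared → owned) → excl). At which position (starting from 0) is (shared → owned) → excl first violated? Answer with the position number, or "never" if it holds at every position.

Check (shared → owned) → excl at each position in order: 0 ✓, 1 ✓, 2 ✓.
At position 3 the labels are {owned, shared}, so (shared → owned) → excl is false there. This is the first violation.

3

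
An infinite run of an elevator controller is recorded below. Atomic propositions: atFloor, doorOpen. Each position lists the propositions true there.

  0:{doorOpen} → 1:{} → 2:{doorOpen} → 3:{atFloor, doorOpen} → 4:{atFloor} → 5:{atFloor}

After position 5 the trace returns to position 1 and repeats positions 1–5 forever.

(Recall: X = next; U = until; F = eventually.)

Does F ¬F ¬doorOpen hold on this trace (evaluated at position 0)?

¬F ¬doorOpen is false at every position 0..5, so it never becomes true and F ¬F ¬doorOpen fails.

Violated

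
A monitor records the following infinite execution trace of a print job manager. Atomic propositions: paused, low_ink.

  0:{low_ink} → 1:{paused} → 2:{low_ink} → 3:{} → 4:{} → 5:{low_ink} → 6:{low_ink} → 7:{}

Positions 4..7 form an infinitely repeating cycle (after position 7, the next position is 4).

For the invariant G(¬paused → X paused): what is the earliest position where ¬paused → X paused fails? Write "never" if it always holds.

Check ¬paused → X paused at each position in order: 0 ✓, 1 ✓.
At position 2 the labels are {low_ink} and the next position 3 has {}, so ¬paused → X paused is false there. This is the first violation.

2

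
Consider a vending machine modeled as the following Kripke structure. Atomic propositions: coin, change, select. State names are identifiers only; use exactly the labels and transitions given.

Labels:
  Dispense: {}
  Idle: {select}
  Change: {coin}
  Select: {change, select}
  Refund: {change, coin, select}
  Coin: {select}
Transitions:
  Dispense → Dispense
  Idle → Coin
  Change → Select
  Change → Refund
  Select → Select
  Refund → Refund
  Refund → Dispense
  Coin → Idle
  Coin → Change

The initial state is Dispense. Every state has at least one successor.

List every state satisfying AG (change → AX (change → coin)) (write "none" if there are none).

{Dispense, Refund}

States satisfying change → AX (change → coin): {Dispense, Idle, Change, Refund, Coin}.
States satisfying AG (change → AX (change → coin)): {Dispense, Refund}.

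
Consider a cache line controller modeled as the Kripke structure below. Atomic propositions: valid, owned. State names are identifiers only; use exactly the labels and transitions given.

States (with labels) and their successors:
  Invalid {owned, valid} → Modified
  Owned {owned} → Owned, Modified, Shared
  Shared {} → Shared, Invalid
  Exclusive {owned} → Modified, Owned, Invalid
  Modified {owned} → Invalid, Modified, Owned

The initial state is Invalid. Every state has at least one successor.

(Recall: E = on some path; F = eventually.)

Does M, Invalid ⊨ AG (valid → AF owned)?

Satisfied

States satisfying valid → AF owned: {Invalid, Owned, Shared, Exclusive, Modified}.
States satisfying AG (valid → AF owned): {Invalid, Owned, Shared, Exclusive, Modified}.
Every state reachable from Invalid satisfies valid → AF owned.
Invalid ∈ Sat(AG (valid → AF owned)).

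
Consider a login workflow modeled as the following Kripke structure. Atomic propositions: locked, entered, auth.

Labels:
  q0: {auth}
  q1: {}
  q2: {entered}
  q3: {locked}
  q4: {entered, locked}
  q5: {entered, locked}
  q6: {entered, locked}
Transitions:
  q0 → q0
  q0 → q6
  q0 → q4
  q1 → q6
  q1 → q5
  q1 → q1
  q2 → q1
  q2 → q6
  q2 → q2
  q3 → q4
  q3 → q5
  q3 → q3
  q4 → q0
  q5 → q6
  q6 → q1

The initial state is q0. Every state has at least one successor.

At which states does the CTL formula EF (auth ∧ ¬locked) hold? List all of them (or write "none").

States satisfying auth ∧ ¬locked: {q0}.
States satisfying EF (auth ∧ ¬locked): {q0, q3, q4}.

{q0, q3, q4}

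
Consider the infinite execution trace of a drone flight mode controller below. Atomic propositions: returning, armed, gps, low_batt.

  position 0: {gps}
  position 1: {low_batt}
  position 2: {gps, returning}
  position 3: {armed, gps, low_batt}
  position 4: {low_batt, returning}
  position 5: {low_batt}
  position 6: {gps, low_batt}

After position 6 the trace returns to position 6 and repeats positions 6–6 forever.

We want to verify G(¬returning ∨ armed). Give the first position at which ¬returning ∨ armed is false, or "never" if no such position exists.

Check ¬returning ∨ armed at each position in order: 0 ✓, 1 ✓.
At position 2 the labels are {gps, returning}, so ¬returning ∨ armed is false there. This is the first violation.

2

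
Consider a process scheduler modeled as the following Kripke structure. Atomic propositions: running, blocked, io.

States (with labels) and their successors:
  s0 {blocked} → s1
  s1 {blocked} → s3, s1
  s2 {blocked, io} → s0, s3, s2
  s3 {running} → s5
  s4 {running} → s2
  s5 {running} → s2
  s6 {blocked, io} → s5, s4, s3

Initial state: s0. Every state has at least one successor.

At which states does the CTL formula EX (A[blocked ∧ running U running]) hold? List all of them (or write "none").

States satisfying A[blocked ∧ running U running]: {s3, s4, s5}.
States satisfying EX (A[blocked ∧ running U running]): {s1, s2, s3, s6}.

{s1, s2, s3, s6}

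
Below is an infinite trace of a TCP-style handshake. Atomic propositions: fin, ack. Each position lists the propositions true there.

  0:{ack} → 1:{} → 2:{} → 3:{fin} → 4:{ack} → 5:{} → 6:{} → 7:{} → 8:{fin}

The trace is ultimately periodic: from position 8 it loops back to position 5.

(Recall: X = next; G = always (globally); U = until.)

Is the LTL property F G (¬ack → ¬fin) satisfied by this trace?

Violated

G (¬ack → ¬fin) is false at every position 0..8, so it never becomes true and F G (¬ack → ¬fin) fails.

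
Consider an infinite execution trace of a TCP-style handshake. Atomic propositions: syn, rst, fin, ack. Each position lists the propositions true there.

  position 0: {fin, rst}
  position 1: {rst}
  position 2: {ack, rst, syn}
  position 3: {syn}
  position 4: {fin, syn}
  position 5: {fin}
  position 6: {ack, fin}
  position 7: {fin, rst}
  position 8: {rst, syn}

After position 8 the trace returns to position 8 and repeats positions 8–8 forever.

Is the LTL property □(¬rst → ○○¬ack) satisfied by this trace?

¬rst → ○○¬ack must hold at every position from 0 onward. It fails at position 4, so □(¬rst → ○○¬ack) is false.
Positions where ¬rst holds: 3, 4, 5, 6.
Check ○○¬ack at each: 3→ok, 4→fails, 5→ok, 6→ok.

No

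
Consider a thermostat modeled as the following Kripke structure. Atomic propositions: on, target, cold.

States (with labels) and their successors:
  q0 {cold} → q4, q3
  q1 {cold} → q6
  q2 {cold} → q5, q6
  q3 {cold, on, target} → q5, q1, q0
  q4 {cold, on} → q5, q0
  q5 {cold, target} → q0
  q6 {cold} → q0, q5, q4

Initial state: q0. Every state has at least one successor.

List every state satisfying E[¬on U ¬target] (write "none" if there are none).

States satisfying ¬on: {q0, q1, q2, q5, q6}.
States satisfying ¬target: {q0, q1, q2, q4, q6}.
States satisfying E[¬on U ¬target]: {q0, q1, q2, q4, q5, q6}.

{q0, q1, q2, q4, q5, q6}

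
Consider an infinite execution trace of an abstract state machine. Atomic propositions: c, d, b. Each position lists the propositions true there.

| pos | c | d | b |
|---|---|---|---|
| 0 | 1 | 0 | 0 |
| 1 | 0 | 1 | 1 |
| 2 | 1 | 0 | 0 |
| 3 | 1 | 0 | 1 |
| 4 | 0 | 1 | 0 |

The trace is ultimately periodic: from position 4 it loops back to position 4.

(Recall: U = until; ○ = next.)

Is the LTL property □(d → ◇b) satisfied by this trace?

d → ◇b must hold at every position from 0 onward. It fails at position 4, so □(d → ◇b) is false.
Positions where d holds: 1, 4.
Check ◇b at each: 1→ok, 4→fails.

Does not hold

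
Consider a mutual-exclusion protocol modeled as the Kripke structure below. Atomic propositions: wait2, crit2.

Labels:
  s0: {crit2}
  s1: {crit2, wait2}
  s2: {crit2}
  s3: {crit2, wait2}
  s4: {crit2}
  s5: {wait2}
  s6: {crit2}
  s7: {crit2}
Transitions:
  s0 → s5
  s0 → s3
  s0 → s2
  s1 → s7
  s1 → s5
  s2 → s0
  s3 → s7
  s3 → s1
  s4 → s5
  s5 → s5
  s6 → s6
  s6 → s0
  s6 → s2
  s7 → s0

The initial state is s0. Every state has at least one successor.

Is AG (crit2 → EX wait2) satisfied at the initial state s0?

States satisfying crit2 → EX wait2: {s0, s1, s3, s4, s5}.
States satisfying AG (crit2 → EX wait2): {s4, s5}.
s2 is reachable from s0 and violates crit2 → EX wait2, so AG fails at s0.
s0 ∉ Sat(AG (crit2 → EX wait2)).

Violated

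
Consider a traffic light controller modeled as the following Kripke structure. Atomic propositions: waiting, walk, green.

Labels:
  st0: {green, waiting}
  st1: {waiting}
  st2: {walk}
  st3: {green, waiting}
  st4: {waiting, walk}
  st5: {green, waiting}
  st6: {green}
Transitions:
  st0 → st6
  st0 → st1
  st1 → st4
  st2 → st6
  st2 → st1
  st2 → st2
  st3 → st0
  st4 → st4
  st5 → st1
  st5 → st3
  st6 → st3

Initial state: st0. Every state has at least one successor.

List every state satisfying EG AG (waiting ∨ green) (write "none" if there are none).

States satisfying AG (waiting ∨ green): {st0, st1, st3, st4, st5, st6}.
States satisfying EG AG (waiting ∨ green): {st0, st1, st3, st4, st5, st6}.

{st0, st1, st3, st4, st5, st6}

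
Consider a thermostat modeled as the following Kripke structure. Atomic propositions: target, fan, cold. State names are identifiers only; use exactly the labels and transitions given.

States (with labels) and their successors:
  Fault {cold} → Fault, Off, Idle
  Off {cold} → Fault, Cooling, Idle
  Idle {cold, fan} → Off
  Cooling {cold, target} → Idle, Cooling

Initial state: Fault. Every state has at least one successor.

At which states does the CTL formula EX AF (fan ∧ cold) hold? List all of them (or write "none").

{Fault, Off, Cooling}

States satisfying AF (fan ∧ cold): {Idle}.
States satisfying EX AF (fan ∧ cold): {Fault, Off, Cooling}.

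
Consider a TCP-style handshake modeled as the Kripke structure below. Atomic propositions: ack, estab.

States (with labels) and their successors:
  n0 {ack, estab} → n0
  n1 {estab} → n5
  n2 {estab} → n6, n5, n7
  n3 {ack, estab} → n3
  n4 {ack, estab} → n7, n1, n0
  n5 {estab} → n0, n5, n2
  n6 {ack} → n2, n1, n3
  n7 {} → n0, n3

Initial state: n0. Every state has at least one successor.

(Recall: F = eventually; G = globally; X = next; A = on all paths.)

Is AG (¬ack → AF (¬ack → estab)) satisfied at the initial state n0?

Satisfied

States satisfying ¬ack → AF (¬ack → estab): {n0, n1, n2, n3, n4, n5, n6, n7}.
States satisfying AG (¬ack → AF (¬ack → estab)): {n0, n1, n2, n3, n4, n5, n6, n7}.
Every state reachable from n0 satisfies ¬ack → AF (¬ack → estab).
n0 ∈ Sat(AG (¬ack → AF (¬ack → estab))).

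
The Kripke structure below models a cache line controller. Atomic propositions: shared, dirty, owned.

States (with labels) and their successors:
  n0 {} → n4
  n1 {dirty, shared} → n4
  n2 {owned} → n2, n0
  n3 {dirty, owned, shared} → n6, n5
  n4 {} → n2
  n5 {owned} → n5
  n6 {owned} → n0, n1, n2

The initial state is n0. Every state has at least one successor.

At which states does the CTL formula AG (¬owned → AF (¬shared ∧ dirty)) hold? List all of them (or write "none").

{n5}

States satisfying ¬owned → AF (¬shared ∧ dirty): {n2, n3, n5, n6}.
States satisfying AG (¬owned → AF (¬shared ∧ dirty)): {n5}.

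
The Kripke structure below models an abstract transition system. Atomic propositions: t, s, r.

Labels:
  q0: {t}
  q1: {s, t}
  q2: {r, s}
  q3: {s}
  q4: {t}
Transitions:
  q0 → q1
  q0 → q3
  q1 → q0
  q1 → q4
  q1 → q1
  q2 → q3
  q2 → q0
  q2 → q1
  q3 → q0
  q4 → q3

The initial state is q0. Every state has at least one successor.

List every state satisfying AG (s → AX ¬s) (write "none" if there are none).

States satisfying s → AX ¬s: {q0, q3, q4}.
States satisfying AG (s → AX ¬s): ∅.

none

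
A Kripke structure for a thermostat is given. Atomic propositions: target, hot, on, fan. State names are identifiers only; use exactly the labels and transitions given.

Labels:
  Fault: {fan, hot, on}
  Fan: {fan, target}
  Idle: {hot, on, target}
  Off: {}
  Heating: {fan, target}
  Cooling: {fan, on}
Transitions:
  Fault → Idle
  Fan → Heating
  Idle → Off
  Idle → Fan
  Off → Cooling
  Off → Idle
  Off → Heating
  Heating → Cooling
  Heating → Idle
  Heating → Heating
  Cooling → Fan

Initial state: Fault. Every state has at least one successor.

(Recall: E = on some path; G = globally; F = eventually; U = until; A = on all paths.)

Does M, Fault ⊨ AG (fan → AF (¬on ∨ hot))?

States satisfying fan → AF (¬on ∨ hot): {Fault, Fan, Idle, Off, Heating, Cooling}.
States satisfying AG (fan → AF (¬on ∨ hot)): {Fault, Fan, Idle, Off, Heating, Cooling}.
Every state reachable from Fault satisfies fan → AF (¬on ∨ hot).
Fault ∈ Sat(AG (fan → AF (¬on ∨ hot))).

Holds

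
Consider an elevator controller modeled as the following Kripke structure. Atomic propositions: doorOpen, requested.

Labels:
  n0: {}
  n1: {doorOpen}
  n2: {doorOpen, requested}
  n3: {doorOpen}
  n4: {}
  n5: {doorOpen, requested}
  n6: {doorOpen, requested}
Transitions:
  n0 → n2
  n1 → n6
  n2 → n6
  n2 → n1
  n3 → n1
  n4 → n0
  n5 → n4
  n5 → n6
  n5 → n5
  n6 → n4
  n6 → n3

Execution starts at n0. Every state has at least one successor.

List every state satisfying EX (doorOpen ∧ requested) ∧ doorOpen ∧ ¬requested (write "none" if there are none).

States satisfying doorOpen ∧ requested: {n2, n5, n6}.
States satisfying EX (doorOpen ∧ requested): {n0, n1, n2, n5}.
States satisfying ¬requested: {n0, n1, n3, n4}.
States satisfying doorOpen ∧ ¬requested: {n1, n3}.
States satisfying EX (doorOpen ∧ requested) ∧ doorOpen ∧ ¬requested: {n1}.

{n1}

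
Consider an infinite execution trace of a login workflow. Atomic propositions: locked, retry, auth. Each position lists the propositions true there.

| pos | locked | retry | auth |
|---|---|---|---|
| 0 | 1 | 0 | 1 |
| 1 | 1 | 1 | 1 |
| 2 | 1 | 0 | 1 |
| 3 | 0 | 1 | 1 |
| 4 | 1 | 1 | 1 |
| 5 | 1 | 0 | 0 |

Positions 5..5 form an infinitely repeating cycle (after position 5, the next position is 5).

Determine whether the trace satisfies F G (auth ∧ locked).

G (auth ∧ locked) is false at every position 0..5, so it never becomes true and F G (auth ∧ locked) fails.

Does not hold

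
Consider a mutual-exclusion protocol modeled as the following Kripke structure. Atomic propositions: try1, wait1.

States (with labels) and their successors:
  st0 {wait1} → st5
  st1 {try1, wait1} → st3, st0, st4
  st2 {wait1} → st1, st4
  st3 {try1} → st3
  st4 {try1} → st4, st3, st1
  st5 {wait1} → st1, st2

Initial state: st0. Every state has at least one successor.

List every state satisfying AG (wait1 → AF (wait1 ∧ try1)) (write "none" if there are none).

{st3}

States satisfying wait1 → AF (wait1 ∧ try1): {st1, st3, st4}.
States satisfying AG (wait1 → AF (wait1 ∧ try1)): {st3}.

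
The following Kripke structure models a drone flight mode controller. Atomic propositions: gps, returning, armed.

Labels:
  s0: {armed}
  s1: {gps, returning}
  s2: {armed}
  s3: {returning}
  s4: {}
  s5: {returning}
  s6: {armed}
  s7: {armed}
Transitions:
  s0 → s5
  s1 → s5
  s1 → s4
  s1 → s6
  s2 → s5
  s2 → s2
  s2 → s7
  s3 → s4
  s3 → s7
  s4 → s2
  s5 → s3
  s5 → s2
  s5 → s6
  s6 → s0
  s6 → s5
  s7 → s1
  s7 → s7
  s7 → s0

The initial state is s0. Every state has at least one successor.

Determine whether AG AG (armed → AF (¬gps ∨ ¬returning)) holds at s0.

States satisfying AG (armed → AF (¬gps ∨ ¬returning)): {s0, s1, s2, s3, s4, s5, s6, s7}.
States satisfying AG AG (armed → AF (¬gps ∨ ¬returning)): {s0, s1, s2, s3, s4, s5, s6, s7}.
Every state reachable from s0 satisfies AG (armed → AF (¬gps ∨ ¬returning)).
s0 ∈ Sat(AG AG (armed → AF (¬gps ∨ ¬returning))).

Yes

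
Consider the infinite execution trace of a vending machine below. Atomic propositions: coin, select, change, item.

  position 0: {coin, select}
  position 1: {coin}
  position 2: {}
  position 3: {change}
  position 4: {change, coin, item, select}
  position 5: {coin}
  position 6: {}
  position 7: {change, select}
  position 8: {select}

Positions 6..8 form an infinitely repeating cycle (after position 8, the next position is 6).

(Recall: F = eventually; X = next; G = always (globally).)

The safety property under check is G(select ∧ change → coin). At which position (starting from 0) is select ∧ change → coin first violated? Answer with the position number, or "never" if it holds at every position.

7

Check select ∧ change → coin at each position in order: 0 ✓, 1 ✓, 2 ✓, 3 ✓, 4 ✓, 5 ✓, 6 ✓.
At position 7 the labels are {change, select}, so select ∧ change → coin is false there. This is the first violation.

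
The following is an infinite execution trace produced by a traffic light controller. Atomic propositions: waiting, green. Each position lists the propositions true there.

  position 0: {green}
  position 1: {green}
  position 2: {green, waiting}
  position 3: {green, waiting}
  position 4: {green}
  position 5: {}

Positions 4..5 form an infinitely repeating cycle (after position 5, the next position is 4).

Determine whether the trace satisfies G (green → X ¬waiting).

green → X ¬waiting must hold at every position from 0 onward. It fails at position 1, so G (green → X ¬waiting) is false.
Positions where green holds: 0, 1, 2, 3, 4.
Check X ¬waiting at each: 0→ok, 1→fails, 2→fails, 3→ok, 4→ok.

No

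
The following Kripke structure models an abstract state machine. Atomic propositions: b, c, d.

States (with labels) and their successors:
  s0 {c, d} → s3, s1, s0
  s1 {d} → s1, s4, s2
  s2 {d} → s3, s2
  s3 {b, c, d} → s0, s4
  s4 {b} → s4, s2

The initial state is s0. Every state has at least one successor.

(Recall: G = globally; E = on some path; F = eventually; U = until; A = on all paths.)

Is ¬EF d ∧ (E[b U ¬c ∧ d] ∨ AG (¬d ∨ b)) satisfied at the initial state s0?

No

States satisfying d: {s0, s1, s2, s3}.
States satisfying EF d: {s0, s1, s2, s3, s4}.
States satisfying ¬EF d: ∅.
States satisfying b: {s3, s4}.
States satisfying ¬c ∧ d: {s1, s2}.
States satisfying E[b U ¬c ∧ d]: {s1, s2, s3, s4}.
States satisfying ¬d ∨ b: {s3, s4}.
States satisfying AG (¬d ∨ b): ∅.
States satisfying E[b U ¬c ∧ d] ∨ AG (¬d ∨ b): {s1, s2, s3, s4}.
States satisfying ¬EF d ∧ (E[b U ¬c ∧ d] ∨ AG (¬d ∨ b)): ∅.
s0 ∉ Sat(¬EF d ∧ (E[b U ¬c ∧ d] ∨ AG (¬d ∨ b))).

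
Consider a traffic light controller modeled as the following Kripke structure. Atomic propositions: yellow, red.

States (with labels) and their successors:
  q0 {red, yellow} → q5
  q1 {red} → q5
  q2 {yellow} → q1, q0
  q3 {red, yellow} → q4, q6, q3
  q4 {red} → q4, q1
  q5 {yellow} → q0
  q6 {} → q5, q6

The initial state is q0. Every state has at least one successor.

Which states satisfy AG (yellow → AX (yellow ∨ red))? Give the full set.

{q0, q1, q2, q4, q5, q6}

States satisfying yellow → AX (yellow ∨ red): {q0, q1, q2, q4, q5, q6}.
States satisfying AG (yellow → AX (yellow ∨ red)): {q0, q1, q2, q4, q5, q6}.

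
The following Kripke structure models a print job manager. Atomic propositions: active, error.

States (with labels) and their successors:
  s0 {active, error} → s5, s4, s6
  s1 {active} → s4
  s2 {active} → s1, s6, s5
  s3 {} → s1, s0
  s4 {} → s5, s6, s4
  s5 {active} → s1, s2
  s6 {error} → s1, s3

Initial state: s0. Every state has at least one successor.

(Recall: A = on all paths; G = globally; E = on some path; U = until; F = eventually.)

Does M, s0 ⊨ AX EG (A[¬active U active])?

States satisfying EG (A[¬active U active]): {s0, s2, s3, s5, s6}.
States satisfying AX EG (A[¬active U active]): ∅.
s0 ∉ Sat(AX EG (A[¬active U active])).

Violated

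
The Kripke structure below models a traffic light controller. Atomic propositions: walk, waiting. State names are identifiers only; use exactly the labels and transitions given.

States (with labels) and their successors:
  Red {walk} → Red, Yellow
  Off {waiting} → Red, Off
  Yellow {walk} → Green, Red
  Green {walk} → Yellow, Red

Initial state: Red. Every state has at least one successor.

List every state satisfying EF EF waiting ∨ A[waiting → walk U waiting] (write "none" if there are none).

{Off}

States satisfying EF waiting: {Off}.
States satisfying EF EF waiting: {Off}.
States satisfying waiting → walk: {Red, Yellow, Green}.
States satisfying waiting: {Off}.
States satisfying A[waiting → walk U waiting]: {Off}.
States satisfying EF EF waiting ∨ A[waiting → walk U waiting]: {Off}.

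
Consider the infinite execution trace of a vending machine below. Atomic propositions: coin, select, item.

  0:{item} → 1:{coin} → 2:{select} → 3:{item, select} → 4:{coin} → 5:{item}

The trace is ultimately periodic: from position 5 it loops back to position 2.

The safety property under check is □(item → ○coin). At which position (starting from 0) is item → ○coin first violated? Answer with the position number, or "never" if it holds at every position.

Check item → ○coin at each position in order: 0 ✓, 1 ✓, 2 ✓, 3 ✓, 4 ✓.
At position 5 the labels are {item} and the next position 2 has {select}, so item → ○coin is false there. This is the first violation.

5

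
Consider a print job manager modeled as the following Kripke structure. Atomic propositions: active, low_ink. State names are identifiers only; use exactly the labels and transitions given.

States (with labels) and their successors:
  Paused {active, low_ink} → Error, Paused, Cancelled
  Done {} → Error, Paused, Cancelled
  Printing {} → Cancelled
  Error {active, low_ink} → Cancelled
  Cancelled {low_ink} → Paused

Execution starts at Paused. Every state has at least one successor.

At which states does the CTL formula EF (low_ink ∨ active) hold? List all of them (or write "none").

{Paused, Done, Printing, Error, Cancelled}

States satisfying low_ink ∨ active: {Paused, Error, Cancelled}.
States satisfying EF (low_ink ∨ active): {Paused, Done, Printing, Error, Cancelled}.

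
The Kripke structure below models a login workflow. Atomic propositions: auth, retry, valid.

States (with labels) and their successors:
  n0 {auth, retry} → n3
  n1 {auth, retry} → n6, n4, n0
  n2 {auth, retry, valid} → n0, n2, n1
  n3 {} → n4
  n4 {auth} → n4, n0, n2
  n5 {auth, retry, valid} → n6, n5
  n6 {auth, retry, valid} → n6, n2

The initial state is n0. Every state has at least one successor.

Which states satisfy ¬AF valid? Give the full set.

{n0, n1, n3, n4}

States satisfying valid: {n2, n5, n6}.
States satisfying AF valid: {n2, n5, n6}.
States satisfying ¬AF valid: {n0, n1, n3, n4}.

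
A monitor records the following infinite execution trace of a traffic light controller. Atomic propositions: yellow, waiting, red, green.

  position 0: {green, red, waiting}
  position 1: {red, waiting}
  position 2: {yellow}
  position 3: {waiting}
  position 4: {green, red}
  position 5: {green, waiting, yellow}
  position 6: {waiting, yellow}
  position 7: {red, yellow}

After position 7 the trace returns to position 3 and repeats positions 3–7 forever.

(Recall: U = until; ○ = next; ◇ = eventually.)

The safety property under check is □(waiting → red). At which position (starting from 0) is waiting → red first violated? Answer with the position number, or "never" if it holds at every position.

Check waiting → red at each position in order: 0 ✓, 1 ✓, 2 ✓.
At position 3 the labels are {waiting}, so waiting → red is false there. This is the first violation.

3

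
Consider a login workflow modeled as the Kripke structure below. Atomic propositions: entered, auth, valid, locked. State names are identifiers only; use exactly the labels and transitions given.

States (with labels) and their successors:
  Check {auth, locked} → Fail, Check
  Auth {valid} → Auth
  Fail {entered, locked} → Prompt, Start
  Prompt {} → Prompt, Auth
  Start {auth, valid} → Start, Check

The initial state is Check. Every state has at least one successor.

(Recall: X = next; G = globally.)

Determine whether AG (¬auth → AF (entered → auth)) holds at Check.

States satisfying ¬auth → AF (entered → auth): {Check, Auth, Fail, Prompt, Start}.
States satisfying AG (¬auth → AF (entered → auth)): {Check, Auth, Fail, Prompt, Start}.
Every state reachable from Check satisfies ¬auth → AF (entered → auth).
Check ∈ Sat(AG (¬auth → AF (entered → auth))).

Holds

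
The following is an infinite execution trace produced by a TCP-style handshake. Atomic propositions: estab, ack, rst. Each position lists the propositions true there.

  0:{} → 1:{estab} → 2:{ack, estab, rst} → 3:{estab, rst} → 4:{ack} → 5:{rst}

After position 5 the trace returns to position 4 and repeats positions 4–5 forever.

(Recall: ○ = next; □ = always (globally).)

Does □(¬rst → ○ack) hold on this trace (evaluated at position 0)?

¬rst → ○ack must hold at every position from 0 onward. It fails at position 0, so □(¬rst → ○ack) is false.
Positions where ¬rst holds: 0, 1, 4.
Check ○ack at each: 0→fails, 1→ok, 4→fails.

Violated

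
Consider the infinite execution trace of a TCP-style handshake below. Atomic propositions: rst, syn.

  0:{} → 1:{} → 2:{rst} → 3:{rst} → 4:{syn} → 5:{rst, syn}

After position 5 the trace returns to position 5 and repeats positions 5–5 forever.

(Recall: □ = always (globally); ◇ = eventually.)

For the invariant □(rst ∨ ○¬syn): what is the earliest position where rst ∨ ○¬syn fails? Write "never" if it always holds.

Check rst ∨ ○¬syn at each position in order: 0 ✓, 1 ✓, 2 ✓, 3 ✓.
At position 4 the labels are {syn} and the next position 5 has {rst, syn}, so rst ∨ ○¬syn is false there. This is the first violation.

4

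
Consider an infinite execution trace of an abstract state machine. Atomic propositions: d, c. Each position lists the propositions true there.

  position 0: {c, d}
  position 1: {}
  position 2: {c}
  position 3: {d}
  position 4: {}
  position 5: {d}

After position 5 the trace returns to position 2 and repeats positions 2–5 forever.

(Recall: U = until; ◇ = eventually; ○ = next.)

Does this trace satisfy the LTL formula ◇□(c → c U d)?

Yes

□(c → c U d) holds at position 0, which is reachable from 0, so ◇□(c → c U d) holds.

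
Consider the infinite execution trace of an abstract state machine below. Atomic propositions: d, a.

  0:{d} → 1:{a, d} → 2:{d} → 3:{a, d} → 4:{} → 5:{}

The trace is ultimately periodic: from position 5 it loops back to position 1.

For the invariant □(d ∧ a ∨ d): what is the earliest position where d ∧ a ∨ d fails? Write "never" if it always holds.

Check d ∧ a ∨ d at each position in order: 0 ✓, 1 ✓, 2 ✓, 3 ✓.
At position 4 the labels are {}, so d ∧ a ∨ d is false there. This is the first violation.

4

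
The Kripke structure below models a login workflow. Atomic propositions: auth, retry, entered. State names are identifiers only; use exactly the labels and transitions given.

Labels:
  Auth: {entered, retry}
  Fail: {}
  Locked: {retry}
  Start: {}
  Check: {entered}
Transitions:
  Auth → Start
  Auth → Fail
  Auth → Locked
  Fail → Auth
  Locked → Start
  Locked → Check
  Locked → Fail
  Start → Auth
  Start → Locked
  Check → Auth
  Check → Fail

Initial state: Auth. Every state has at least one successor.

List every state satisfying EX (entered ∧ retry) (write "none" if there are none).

States satisfying entered ∧ retry: {Auth}.
States satisfying EX (entered ∧ retry): {Fail, Start, Check}.

{Fail, Start, Check}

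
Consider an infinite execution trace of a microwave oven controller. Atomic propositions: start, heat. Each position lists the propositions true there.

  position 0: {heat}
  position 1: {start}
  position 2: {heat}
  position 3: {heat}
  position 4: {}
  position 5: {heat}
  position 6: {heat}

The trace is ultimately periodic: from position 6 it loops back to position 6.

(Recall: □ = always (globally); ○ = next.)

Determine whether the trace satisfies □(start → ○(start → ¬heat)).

Yes

start → ○(start → ¬heat) holds at every position 0..6, and those are all positions ever visited, so □(start → ○(start → ¬heat)) holds.
Positions where start holds: 1.
Check ○(start → ¬heat) at each: 1→ok.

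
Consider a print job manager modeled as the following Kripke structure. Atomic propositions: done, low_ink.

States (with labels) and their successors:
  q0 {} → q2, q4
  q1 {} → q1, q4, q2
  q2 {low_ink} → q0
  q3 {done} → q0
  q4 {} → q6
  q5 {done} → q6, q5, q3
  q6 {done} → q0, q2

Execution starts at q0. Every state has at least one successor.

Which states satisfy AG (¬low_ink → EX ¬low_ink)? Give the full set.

States satisfying ¬low_ink → EX ¬low_ink: {q0, q1, q2, q3, q4, q5, q6}.
States satisfying AG (¬low_ink → EX ¬low_ink): {q0, q1, q2, q3, q4, q5, q6}.

{q0, q1, q2, q3, q4, q5, q6}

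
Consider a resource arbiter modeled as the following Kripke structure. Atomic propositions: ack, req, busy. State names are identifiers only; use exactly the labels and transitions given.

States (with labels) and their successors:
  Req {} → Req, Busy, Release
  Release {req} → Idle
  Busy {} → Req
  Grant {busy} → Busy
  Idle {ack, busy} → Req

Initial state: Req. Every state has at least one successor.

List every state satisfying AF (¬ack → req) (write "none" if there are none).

{Release, Idle}

States satisfying ¬ack → req: {Release, Idle}.
States satisfying AF (¬ack → req): {Release, Idle}.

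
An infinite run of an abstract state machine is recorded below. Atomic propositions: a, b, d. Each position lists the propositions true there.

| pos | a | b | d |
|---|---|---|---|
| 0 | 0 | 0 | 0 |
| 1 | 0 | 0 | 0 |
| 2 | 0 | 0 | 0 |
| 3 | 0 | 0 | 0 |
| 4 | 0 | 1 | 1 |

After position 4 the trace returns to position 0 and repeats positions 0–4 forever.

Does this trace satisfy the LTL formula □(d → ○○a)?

Does not hold

d → ○○a must hold at every position from 0 onward. It fails at position 4, so □(d → ○○a) is false.
Positions where d holds: 4.
Check ○○a at each: 4→fails.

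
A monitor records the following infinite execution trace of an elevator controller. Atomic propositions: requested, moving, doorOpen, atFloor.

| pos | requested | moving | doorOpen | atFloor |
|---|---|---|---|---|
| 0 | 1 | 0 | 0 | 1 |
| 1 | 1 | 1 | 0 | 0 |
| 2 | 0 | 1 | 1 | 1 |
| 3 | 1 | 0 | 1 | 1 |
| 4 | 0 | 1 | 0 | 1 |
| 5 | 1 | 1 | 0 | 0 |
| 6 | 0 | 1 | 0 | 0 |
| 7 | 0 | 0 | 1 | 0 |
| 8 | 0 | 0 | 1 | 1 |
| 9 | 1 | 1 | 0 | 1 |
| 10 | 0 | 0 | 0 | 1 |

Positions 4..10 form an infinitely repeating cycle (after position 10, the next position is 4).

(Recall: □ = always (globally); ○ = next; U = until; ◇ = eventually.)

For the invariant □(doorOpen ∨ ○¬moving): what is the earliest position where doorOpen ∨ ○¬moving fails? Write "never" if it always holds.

0

At position 0 the labels are {atFloor, requested} and the next position 1 has {moving, requested}, so doorOpen ∨ ○¬moving is false there. This is the first violation.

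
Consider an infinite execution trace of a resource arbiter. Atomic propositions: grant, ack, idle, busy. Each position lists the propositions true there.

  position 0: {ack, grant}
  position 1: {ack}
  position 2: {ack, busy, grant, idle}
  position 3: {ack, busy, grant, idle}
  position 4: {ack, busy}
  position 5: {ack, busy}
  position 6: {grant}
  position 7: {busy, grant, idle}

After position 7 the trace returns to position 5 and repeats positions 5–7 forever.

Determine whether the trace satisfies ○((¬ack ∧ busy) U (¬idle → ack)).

The position after 0 is 1; (¬ack ∧ busy) U (¬idle → ack) is true there.

Satisfied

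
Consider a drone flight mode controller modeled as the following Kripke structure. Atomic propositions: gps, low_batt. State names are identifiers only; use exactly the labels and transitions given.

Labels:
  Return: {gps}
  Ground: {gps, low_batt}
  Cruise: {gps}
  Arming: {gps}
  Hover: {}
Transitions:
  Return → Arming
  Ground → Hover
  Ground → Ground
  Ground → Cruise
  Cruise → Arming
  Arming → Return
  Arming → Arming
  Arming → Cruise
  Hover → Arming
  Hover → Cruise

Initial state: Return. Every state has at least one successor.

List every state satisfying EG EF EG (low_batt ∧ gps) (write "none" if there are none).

{Ground}

States satisfying EF EG (low_batt ∧ gps): {Ground}.
States satisfying EG EF EG (low_batt ∧ gps): {Ground}.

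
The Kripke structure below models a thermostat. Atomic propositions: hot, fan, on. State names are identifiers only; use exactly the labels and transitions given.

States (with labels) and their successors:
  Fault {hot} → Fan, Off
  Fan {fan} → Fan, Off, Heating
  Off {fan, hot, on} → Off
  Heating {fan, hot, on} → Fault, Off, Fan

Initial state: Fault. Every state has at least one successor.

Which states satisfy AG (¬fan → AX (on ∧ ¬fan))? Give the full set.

States satisfying ¬fan → AX (on ∧ ¬fan): {Fan, Off, Heating}.
States satisfying AG (¬fan → AX (on ∧ ¬fan)): {Off}.

{Off}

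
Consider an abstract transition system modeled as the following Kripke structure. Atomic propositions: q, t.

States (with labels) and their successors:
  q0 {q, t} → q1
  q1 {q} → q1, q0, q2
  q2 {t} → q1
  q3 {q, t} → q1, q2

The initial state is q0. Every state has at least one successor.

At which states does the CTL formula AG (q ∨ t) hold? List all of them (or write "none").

States satisfying q ∨ t: {q0, q1, q2, q3}.
States satisfying AG (q ∨ t): {q0, q1, q2, q3}.

{q0, q1, q2, q3}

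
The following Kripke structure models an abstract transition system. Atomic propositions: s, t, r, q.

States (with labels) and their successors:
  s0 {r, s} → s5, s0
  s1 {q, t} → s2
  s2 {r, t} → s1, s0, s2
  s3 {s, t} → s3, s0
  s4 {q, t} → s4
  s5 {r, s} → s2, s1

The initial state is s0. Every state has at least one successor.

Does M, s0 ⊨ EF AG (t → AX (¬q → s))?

States satisfying AG (t → AX (¬q → s)): {s4}.
States satisfying EF AG (t → AX (¬q → s)): {s4}.
No suitable path/successor from s0 witnesses the formula.
s0 ∉ Sat(EF AG (t → AX (¬q → s))).

Does not hold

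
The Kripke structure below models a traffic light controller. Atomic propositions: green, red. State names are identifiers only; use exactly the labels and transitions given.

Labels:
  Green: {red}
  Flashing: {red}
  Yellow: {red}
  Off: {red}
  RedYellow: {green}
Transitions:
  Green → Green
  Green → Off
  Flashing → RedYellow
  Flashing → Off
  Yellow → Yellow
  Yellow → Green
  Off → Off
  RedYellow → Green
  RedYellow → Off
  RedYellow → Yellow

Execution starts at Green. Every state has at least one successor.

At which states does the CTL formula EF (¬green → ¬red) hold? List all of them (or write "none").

States satisfying ¬green → ¬red: {RedYellow}.
States satisfying EF (¬green → ¬red): {Flashing, RedYellow}.

{Flashing, RedYellow}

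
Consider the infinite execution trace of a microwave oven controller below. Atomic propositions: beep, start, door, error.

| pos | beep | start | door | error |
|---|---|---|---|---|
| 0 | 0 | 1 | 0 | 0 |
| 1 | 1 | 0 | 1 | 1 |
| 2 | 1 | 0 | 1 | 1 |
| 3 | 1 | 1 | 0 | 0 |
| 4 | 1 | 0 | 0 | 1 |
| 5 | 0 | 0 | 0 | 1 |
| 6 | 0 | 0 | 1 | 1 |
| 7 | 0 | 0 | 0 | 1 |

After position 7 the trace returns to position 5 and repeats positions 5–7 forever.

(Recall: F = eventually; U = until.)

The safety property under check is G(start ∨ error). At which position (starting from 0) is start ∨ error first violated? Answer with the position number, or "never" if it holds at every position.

never

start ∨ error holds at every position 0..7, and those are all the positions the trace ever visits, so the invariant G(start ∨ error) is never violated.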